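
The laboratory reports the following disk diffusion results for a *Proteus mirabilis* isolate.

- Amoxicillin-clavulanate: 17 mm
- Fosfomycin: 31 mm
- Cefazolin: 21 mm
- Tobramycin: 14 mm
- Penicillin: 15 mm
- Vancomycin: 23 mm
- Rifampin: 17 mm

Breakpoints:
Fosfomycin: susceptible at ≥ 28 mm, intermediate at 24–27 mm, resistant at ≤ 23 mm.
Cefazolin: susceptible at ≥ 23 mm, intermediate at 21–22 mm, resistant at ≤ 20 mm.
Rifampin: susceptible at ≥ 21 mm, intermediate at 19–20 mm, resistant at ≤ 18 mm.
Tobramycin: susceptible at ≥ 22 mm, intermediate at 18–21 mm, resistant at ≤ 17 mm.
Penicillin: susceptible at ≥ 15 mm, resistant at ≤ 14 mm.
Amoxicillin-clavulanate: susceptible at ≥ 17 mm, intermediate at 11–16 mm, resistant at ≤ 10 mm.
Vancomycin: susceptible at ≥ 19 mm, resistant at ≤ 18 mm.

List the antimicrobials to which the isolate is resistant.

Amoxicillin-clavulanate: 17 mm is ≥ 17 mm → S
Fosfomycin (31 mm) ≥ 28 mm — S
Cefazolin (21 mm) in 21–22 mm → intermediate
Tobramycin 14 mm: ≤ 17 mm ⇒ R
Penicillin (15 mm) ≥ 15 mm — Susceptible
Vancomycin (23 mm) ≥ 19 mm → susceptible
Rifampin 17 mm: ≤ 18 mm — resistant

tobramycin, rifampin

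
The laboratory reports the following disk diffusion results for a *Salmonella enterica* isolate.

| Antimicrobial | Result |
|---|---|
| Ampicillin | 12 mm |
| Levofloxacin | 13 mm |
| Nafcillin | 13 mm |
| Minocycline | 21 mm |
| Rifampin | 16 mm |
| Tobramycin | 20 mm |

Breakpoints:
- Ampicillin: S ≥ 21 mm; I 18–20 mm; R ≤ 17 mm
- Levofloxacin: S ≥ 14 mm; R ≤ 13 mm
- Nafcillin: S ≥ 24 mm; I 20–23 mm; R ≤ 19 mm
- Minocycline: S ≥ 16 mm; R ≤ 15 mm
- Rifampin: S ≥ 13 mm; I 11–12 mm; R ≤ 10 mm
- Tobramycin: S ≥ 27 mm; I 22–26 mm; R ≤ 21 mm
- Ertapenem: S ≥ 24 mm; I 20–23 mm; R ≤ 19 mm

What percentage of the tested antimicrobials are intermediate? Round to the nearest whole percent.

Ampicillin: 12 mm is ≤ 17 mm → resistant
Levofloxacin: 13 mm is ≤ 13 mm → Resistant
Nafcillin: 13 mm is ≤ 19 mm → Resistant
Minocycline 21 mm: ≥ 16 mm ⇒ susceptible
Rifampin 16 mm: ≥ 13 mm ⇒ S
Tobramycin 20 mm: ≤ 21 mm — Resistant
Intermediate: 0/6

0%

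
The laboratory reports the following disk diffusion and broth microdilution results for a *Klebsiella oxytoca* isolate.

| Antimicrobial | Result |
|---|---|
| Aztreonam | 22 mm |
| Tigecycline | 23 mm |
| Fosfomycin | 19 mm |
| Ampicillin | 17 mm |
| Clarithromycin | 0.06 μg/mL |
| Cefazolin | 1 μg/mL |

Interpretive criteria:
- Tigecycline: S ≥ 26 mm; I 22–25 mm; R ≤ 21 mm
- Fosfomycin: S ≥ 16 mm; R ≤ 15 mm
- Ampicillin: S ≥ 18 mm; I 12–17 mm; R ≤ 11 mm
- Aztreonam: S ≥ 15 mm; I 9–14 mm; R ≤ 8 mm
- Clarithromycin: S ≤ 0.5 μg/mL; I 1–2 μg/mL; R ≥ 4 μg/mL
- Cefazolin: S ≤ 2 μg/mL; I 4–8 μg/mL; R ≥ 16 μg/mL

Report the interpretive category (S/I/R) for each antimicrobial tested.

S, I, S, I, S, S

Aztreonam: 22 mm is ≥ 15 mm — S
Tigecycline (23 mm) in 22–25 mm → intermediate
Fosfomycin 19 mm: ≥ 16 mm ⇒ Susceptible
Ampicillin 17 mm: in 12–17 mm — Intermediate
Clarithromycin 0.06 μg/mL: ≤ 0.5 μg/mL — Susceptible
Cefazolin (1 μg/mL) ≤ 2 μg/mL ⇒ S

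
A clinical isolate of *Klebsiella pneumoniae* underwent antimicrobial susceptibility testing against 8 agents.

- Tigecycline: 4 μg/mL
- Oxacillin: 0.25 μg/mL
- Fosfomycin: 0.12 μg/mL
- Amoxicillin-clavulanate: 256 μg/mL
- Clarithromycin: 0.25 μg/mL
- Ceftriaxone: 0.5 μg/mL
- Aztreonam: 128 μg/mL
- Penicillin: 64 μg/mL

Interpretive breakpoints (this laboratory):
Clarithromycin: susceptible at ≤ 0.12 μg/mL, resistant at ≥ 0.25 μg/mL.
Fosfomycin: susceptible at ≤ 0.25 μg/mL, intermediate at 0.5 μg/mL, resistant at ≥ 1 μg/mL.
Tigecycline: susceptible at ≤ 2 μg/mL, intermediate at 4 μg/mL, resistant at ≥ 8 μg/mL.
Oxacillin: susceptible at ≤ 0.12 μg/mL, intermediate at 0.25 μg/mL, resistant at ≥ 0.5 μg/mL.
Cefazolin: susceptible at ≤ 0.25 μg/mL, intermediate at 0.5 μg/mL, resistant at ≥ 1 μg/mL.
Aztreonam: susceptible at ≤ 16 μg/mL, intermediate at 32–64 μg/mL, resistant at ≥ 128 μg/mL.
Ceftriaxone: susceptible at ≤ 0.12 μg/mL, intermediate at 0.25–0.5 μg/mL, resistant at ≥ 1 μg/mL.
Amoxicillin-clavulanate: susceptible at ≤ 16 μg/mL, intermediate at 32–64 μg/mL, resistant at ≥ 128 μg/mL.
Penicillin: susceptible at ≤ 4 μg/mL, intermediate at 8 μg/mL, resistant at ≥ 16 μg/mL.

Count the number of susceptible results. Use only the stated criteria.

Tigecycline: 4 μg/mL is = 4 μg/mL — I
Oxacillin 0.25 μg/mL: = 0.25 μg/mL — intermediate
Fosfomycin (0.12 μg/mL) ≤ 0.25 μg/mL ⇒ Susceptible
Amoxicillin-clavulanate: 256 μg/mL is ≥ 128 μg/mL — Resistant
Clarithromycin 0.25 μg/mL: ≥ 0.25 μg/mL → R
Ceftriaxone: 0.5 μg/mL is in 0.25–0.5 μg/mL → intermediate
Aztreonam (128 μg/mL) ≥ 128 μg/mL ⇒ resistant
Penicillin: 64 μg/mL is ≥ 16 μg/mL — Resistant
Susceptible: 1

1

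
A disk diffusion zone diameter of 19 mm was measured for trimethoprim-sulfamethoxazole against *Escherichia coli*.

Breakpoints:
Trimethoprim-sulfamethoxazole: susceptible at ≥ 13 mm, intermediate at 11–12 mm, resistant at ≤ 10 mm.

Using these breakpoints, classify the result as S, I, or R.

S

Trimethoprim-sulfamethoxazole: 19 mm is ≥ 13 mm ⇒ S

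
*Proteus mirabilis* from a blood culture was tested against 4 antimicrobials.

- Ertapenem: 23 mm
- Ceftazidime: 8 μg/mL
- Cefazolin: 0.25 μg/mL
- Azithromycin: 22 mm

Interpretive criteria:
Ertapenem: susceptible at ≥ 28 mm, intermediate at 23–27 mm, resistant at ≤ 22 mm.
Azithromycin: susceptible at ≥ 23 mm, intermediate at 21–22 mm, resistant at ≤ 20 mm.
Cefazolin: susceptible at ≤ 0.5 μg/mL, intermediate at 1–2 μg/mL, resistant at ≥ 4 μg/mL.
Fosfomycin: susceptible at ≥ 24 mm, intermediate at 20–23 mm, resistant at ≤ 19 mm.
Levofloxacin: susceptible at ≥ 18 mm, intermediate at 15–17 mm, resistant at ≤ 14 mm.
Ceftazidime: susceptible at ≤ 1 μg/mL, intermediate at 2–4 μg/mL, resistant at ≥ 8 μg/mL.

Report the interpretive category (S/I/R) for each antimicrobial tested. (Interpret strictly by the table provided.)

Ertapenem 23 mm: in 23–27 mm → I
Ceftazidime: 8 μg/mL is ≥ 8 μg/mL → resistant
Cefazolin (0.25 μg/mL) ≤ 0.5 μg/mL ⇒ S
Azithromycin 22 mm: in 21–22 mm — Intermediate

I, R, S, I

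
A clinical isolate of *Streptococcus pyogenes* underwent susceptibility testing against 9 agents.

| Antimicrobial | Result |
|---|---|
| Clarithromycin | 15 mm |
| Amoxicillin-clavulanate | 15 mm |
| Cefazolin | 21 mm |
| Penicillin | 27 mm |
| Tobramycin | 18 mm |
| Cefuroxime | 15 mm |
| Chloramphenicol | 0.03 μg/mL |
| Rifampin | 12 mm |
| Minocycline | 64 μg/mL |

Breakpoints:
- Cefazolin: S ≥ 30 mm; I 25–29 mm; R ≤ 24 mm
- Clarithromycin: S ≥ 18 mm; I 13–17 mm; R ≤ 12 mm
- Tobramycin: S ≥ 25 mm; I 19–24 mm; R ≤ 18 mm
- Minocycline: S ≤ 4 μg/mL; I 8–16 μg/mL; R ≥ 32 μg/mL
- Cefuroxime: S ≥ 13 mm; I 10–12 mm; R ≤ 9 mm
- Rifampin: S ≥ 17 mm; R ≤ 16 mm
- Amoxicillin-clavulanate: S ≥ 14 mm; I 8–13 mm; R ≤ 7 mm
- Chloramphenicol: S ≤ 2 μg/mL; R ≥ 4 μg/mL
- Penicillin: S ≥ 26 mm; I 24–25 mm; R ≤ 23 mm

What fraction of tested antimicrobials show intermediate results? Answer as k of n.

1 of 9

Clarithromycin: 15 mm is in 13–17 mm → Intermediate
Amoxicillin-clavulanate (15 mm) ≥ 14 mm ⇒ S
Cefazolin (21 mm) ≤ 24 mm ⇒ resistant
Penicillin (27 mm) ≥ 26 mm — Susceptible
Tobramycin: 18 mm is ≤ 18 mm — resistant
Cefuroxime: 15 mm is ≥ 13 mm — Susceptible
Chloramphenicol (0.03 μg/mL) ≤ 2 μg/mL → S
Rifampin (12 mm) ≤ 16 mm — Resistant
Minocycline (64 μg/mL) ≥ 32 μg/mL → R
Intermediate: 1/9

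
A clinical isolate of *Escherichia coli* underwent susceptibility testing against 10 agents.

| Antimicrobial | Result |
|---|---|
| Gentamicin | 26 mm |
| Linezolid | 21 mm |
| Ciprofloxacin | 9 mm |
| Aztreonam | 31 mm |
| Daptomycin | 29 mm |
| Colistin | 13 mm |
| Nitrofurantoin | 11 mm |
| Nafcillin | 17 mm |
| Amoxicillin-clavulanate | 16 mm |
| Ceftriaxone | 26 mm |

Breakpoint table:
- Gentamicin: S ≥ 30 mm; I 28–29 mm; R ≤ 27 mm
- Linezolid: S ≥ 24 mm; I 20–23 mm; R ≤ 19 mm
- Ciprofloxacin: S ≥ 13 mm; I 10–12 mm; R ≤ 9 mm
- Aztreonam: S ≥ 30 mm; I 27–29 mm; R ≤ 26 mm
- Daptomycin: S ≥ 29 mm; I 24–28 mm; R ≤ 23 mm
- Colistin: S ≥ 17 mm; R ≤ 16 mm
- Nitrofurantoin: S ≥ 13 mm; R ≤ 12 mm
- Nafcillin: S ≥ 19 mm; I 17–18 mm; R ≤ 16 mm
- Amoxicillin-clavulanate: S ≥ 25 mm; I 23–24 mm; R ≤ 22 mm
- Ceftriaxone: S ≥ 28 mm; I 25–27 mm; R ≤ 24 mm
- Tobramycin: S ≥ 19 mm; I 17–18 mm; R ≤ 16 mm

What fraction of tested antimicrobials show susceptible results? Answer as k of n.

2 of 10

Gentamicin (26 mm) ≤ 27 mm → resistant
Linezolid: 21 mm is in 20–23 mm ⇒ intermediate
Ciprofloxacin (9 mm) ≤ 9 mm ⇒ R
Aztreonam 31 mm: ≥ 30 mm — S
Daptomycin (29 mm) ≥ 29 mm → susceptible
Colistin: 13 mm is ≤ 16 mm — resistant
Nitrofurantoin 11 mm: ≤ 12 mm → R
Nafcillin: 17 mm is in 17–18 mm → Intermediate
Amoxicillin-clavulanate 16 mm: ≤ 22 mm → resistant
Ceftriaxone 26 mm: in 25–27 mm ⇒ Intermediate
Susceptible: 2/10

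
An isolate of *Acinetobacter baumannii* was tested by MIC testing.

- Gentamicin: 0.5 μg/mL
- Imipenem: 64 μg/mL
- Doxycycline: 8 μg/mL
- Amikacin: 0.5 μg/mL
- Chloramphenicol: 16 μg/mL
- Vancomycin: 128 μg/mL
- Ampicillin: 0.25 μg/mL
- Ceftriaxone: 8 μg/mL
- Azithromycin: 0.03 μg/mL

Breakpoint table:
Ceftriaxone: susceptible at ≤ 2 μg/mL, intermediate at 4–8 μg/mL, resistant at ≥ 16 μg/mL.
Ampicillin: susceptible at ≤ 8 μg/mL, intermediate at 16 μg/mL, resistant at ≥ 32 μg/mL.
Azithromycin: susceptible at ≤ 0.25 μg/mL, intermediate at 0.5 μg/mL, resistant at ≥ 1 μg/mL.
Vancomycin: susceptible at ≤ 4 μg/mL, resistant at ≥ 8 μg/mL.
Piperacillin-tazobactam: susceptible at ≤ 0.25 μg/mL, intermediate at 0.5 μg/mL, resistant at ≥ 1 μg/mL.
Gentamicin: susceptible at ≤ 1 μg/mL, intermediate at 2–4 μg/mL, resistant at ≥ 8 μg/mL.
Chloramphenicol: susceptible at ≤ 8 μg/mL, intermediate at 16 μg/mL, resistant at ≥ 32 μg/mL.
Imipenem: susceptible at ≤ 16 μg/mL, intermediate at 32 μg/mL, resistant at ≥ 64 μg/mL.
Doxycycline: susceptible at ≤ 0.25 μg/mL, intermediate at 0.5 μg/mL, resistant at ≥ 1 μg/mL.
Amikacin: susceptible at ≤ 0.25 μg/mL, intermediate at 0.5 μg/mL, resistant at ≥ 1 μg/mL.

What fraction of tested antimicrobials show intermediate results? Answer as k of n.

Gentamicin (0.5 μg/mL) ≤ 1 μg/mL ⇒ S
Imipenem (64 μg/mL) ≥ 64 μg/mL → resistant
Doxycycline (8 μg/mL) ≥ 1 μg/mL — resistant
Amikacin: 0.5 μg/mL is = 0.5 μg/mL → Intermediate
Chloramphenicol 16 μg/mL: = 16 μg/mL — Intermediate
Vancomycin (128 μg/mL) ≥ 8 μg/mL → resistant
Ampicillin (0.25 μg/mL) ≤ 8 μg/mL — S
Ceftriaxone: 8 μg/mL is in 4–8 μg/mL ⇒ Intermediate
Azithromycin (0.03 μg/mL) ≤ 0.25 μg/mL ⇒ susceptible
Intermediate: 3/9

3 of 9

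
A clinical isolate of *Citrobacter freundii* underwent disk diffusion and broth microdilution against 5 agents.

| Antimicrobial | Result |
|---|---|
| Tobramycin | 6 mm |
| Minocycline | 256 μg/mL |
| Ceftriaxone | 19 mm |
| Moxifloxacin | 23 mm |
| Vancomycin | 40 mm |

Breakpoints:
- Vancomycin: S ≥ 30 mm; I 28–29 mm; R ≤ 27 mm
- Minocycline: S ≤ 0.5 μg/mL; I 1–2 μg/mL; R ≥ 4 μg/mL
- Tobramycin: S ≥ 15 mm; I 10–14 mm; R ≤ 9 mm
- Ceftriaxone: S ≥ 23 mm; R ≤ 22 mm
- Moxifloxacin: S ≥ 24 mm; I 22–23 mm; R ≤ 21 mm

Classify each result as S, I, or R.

Tobramycin (6 mm) ≤ 9 mm → resistant
Minocycline 256 μg/mL: ≥ 4 μg/mL — R
Ceftriaxone: 19 mm is ≤ 22 mm ⇒ resistant
Moxifloxacin: 23 mm is in 22–23 mm ⇒ intermediate
Vancomycin 40 mm: ≥ 30 mm → S

R, R, R, I, S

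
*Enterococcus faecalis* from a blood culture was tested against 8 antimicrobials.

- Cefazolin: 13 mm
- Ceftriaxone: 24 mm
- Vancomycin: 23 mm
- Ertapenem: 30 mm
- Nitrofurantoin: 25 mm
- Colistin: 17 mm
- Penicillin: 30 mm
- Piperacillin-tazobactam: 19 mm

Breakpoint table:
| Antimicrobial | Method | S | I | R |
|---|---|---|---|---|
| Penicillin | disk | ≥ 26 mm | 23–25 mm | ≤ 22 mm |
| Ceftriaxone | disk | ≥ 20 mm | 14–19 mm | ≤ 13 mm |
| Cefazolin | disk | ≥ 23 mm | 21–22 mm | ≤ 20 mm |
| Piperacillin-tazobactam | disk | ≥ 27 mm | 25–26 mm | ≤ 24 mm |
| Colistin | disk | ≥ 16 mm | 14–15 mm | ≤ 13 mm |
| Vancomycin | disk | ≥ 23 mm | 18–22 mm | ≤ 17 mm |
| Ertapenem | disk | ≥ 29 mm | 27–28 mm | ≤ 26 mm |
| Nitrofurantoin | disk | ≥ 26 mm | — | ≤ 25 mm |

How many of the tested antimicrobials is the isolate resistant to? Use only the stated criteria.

3

Cefazolin 13 mm: ≤ 20 mm — R
Ceftriaxone: 24 mm is ≥ 20 mm — S
Vancomycin: 23 mm is ≥ 23 mm → susceptible
Ertapenem (30 mm) ≥ 29 mm → Susceptible
Nitrofurantoin 25 mm: ≤ 25 mm ⇒ resistant
Colistin (17 mm) ≥ 16 mm → susceptible
Penicillin (30 mm) ≥ 26 mm — Susceptible
Piperacillin-tazobactam: 19 mm is ≤ 24 mm — Resistant
Resistant: 3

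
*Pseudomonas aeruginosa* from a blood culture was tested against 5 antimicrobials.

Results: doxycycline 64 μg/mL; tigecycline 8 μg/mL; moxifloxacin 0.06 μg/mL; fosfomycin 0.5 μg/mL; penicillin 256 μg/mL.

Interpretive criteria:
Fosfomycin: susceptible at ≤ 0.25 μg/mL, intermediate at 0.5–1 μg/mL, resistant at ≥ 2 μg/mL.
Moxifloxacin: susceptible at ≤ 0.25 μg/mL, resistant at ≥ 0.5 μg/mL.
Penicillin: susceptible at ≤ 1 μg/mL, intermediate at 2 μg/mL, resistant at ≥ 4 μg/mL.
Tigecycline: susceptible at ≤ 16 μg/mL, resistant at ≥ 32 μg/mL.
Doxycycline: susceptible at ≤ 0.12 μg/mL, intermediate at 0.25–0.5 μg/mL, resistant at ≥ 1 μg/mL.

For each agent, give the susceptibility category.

R, S, S, I, R

Doxycycline 64 μg/mL: ≥ 1 μg/mL → Resistant
Tigecycline 8 μg/mL: ≤ 16 μg/mL ⇒ S
Moxifloxacin (0.06 μg/mL) ≤ 0.25 μg/mL ⇒ Susceptible
Fosfomycin 0.5 μg/mL: in 0.5–1 μg/mL ⇒ intermediate
Penicillin 256 μg/mL: ≥ 4 μg/mL ⇒ R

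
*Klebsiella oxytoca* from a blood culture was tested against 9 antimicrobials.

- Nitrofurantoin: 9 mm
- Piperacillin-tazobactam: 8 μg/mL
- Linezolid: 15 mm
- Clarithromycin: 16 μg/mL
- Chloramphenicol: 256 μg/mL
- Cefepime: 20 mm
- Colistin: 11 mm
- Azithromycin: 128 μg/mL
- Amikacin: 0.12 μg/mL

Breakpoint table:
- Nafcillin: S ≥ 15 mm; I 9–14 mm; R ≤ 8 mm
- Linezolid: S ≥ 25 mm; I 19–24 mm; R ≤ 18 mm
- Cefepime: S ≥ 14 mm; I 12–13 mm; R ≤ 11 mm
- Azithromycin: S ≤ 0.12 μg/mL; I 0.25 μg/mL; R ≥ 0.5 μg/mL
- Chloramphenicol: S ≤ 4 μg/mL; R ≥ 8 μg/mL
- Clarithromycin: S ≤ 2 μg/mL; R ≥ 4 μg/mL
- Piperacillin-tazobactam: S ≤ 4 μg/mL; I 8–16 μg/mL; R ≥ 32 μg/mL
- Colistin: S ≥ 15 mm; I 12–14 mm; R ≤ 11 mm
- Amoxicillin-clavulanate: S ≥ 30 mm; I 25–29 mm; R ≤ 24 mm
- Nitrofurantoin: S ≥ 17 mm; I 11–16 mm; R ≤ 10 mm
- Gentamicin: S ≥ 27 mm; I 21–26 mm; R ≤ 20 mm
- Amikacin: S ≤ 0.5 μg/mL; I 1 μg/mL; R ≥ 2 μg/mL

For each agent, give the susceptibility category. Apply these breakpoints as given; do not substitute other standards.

R, I, R, R, R, S, R, R, S

Nitrofurantoin (9 mm) ≤ 10 mm — R
Piperacillin-tazobactam: 8 μg/mL is in 8–16 μg/mL — I
Linezolid (15 mm) ≤ 18 mm — Resistant
Clarithromycin (16 μg/mL) ≥ 4 μg/mL → resistant
Chloramphenicol: 256 μg/mL is ≥ 8 μg/mL → Resistant
Cefepime: 20 mm is ≥ 14 mm → susceptible
Colistin (11 mm) ≤ 11 mm → R
Azithromycin: 128 μg/mL is ≥ 0.5 μg/mL — Resistant
Amikacin (0.12 μg/mL) ≤ 0.5 μg/mL — S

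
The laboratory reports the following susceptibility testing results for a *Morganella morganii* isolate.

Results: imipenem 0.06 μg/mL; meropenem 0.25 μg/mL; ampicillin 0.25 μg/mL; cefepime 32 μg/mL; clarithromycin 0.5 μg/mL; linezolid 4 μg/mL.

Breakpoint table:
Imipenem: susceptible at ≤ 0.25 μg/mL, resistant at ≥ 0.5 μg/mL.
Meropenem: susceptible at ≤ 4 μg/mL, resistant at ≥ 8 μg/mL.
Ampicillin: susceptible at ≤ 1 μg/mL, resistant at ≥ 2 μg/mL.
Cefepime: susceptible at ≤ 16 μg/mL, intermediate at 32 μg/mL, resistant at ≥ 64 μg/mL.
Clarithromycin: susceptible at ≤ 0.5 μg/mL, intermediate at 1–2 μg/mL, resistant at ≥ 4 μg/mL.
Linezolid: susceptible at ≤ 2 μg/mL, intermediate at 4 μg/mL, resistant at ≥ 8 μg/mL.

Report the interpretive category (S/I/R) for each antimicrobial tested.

Imipenem 0.06 μg/mL: ≤ 0.25 μg/mL — S
Meropenem (0.25 μg/mL) ≤ 4 μg/mL → Susceptible
Ampicillin: 0.25 μg/mL is ≤ 1 μg/mL → susceptible
Cefepime: 32 μg/mL is = 32 μg/mL — intermediate
Clarithromycin (0.5 μg/mL) ≤ 0.5 μg/mL — Susceptible
Linezolid (4 μg/mL) = 4 μg/mL — intermediate

S, S, S, I, S, I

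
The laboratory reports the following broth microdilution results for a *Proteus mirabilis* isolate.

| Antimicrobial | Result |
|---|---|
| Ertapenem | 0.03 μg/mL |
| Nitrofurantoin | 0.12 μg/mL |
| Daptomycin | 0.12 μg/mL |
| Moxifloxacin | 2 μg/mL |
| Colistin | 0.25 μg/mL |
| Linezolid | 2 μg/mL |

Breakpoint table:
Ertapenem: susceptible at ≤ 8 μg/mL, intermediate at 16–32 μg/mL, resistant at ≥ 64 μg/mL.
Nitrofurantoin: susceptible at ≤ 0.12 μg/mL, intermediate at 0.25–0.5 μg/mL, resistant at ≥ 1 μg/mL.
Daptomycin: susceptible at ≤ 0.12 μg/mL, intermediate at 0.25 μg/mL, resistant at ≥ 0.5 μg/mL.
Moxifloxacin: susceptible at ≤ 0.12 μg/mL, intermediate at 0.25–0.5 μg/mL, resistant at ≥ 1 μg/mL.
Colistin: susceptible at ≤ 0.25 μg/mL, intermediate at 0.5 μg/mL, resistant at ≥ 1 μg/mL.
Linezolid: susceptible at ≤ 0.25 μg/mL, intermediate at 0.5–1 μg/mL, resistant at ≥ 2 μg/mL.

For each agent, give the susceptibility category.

Ertapenem 0.03 μg/mL: ≤ 8 μg/mL — S
Nitrofurantoin (0.12 μg/mL) ≤ 0.12 μg/mL ⇒ Susceptible
Daptomycin: 0.12 μg/mL is ≤ 0.12 μg/mL — S
Moxifloxacin (2 μg/mL) ≥ 1 μg/mL — resistant
Colistin (0.25 μg/mL) ≤ 0.25 μg/mL ⇒ Susceptible
Linezolid: 2 μg/mL is ≥ 2 μg/mL — Resistant

S, S, S, R, S, R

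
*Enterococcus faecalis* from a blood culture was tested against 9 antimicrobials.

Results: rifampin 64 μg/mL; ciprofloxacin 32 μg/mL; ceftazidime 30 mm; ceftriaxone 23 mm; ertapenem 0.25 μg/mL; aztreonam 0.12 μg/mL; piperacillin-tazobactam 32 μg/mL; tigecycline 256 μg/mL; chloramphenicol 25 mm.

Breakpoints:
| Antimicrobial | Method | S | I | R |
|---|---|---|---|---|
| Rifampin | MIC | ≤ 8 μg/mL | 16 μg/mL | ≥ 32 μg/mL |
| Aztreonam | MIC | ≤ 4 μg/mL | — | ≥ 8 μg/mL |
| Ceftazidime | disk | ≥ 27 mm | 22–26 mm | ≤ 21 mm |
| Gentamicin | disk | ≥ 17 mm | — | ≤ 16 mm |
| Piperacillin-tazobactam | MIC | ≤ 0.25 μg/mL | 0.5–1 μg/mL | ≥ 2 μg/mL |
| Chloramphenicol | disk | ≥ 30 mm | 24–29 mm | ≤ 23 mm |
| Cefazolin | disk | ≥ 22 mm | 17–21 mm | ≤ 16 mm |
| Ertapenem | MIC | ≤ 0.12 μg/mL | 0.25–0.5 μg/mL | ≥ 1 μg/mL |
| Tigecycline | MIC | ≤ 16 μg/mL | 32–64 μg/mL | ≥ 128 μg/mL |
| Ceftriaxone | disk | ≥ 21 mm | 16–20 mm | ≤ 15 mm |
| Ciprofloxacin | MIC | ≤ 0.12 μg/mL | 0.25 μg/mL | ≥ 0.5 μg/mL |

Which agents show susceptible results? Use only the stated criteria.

Rifampin: 64 μg/mL is ≥ 32 μg/mL — resistant
Ciprofloxacin: 32 μg/mL is ≥ 0.5 μg/mL → resistant
Ceftazidime: 30 mm is ≥ 27 mm ⇒ susceptible
Ceftriaxone (23 mm) ≥ 21 mm — susceptible
Ertapenem: 0.25 μg/mL is in 0.25–0.5 μg/mL ⇒ Intermediate
Aztreonam (0.12 μg/mL) ≤ 4 μg/mL — susceptible
Piperacillin-tazobactam (32 μg/mL) ≥ 2 μg/mL ⇒ resistant
Tigecycline: 256 μg/mL is ≥ 128 μg/mL ⇒ Resistant
Chloramphenicol: 25 mm is in 24–29 mm ⇒ I

ceftazidime, ceftriaxone, aztreonam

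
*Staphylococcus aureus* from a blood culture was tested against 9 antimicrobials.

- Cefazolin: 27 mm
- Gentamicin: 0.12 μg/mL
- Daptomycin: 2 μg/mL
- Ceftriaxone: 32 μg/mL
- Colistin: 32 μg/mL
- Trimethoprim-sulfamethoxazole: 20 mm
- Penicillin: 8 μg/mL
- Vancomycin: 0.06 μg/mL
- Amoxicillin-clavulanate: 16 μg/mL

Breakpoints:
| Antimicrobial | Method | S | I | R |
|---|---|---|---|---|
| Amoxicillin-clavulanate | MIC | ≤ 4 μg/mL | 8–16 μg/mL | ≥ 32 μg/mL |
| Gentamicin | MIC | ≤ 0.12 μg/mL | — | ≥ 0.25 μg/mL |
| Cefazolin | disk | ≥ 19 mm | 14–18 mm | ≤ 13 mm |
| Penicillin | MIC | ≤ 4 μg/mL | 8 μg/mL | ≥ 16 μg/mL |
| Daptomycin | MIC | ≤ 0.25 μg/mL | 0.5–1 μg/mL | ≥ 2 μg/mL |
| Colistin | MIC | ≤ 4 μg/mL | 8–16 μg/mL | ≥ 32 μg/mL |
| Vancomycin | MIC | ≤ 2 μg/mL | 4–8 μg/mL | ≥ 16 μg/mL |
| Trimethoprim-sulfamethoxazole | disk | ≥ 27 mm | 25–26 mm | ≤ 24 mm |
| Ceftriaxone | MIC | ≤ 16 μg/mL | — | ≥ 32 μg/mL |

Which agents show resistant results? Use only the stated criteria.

Cefazolin 27 mm: ≥ 19 mm → S
Gentamicin 0.12 μg/mL: ≤ 0.12 μg/mL → S
Daptomycin (2 μg/mL) ≥ 2 μg/mL → Resistant
Ceftriaxone 32 μg/mL: ≥ 32 μg/mL → Resistant
Colistin (32 μg/mL) ≥ 32 μg/mL → R
Trimethoprim-sulfamethoxazole (20 mm) ≤ 24 mm ⇒ R
Penicillin 8 μg/mL: = 8 μg/mL — intermediate
Vancomycin (0.06 μg/mL) ≤ 2 μg/mL → S
Amoxicillin-clavulanate 16 μg/mL: in 8–16 μg/mL ⇒ I

daptomycin, ceftriaxone, colistin, trimethoprim-sulfamethoxazole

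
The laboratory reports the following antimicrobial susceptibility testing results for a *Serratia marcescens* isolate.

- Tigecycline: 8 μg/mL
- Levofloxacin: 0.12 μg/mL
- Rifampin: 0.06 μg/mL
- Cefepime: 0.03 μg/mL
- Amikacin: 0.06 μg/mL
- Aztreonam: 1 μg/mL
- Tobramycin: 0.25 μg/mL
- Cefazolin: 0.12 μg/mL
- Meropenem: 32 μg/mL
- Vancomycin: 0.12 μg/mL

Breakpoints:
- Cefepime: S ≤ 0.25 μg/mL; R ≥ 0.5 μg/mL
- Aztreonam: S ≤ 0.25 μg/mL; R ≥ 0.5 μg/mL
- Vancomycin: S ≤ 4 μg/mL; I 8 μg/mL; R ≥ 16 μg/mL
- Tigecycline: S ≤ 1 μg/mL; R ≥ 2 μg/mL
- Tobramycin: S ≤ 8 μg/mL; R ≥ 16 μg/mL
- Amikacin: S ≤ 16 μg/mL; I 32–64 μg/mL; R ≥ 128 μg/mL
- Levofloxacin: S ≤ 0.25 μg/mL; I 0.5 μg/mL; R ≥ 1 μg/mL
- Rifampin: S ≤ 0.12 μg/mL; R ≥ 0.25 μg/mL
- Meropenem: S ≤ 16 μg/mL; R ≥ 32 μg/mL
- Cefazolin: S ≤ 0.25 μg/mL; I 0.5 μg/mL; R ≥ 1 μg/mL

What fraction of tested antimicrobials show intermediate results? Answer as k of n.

Tigecycline 8 μg/mL: ≥ 2 μg/mL — resistant
Levofloxacin 0.12 μg/mL: ≤ 0.25 μg/mL → Susceptible
Rifampin 0.06 μg/mL: ≤ 0.12 μg/mL — Susceptible
Cefepime 0.03 μg/mL: ≤ 0.25 μg/mL — S
Amikacin: 0.06 μg/mL is ≤ 16 μg/mL ⇒ S
Aztreonam 1 μg/mL: ≥ 0.5 μg/mL ⇒ Resistant
Tobramycin 0.25 μg/mL: ≤ 8 μg/mL ⇒ Susceptible
Cefazolin 0.12 μg/mL: ≤ 0.25 μg/mL ⇒ susceptible
Meropenem 32 μg/mL: ≥ 32 μg/mL — Resistant
Vancomycin: 0.12 μg/mL is ≤ 4 μg/mL ⇒ S
Intermediate: 0/10

0 of 10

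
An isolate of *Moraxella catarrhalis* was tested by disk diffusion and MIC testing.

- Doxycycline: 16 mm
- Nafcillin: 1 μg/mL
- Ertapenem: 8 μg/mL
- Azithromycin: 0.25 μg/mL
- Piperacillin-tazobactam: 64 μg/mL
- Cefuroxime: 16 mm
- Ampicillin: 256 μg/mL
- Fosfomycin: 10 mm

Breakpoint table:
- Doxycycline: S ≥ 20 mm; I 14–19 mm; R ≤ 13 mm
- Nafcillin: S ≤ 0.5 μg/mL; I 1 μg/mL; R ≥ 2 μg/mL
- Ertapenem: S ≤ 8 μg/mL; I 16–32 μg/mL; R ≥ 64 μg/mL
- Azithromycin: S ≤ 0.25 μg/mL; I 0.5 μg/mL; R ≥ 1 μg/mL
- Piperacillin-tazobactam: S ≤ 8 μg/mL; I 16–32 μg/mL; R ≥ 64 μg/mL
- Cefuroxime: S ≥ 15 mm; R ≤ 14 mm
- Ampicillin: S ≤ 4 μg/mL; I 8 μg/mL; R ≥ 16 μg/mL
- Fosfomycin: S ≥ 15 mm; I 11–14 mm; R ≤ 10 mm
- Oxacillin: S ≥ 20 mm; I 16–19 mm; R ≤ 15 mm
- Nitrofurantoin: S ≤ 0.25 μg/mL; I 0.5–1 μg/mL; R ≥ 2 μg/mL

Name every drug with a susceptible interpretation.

ertapenem, azithromycin, cefuroxime

Doxycycline (16 mm) in 14–19 mm → I
Nafcillin 1 μg/mL: = 1 μg/mL → intermediate
Ertapenem (8 μg/mL) ≤ 8 μg/mL → susceptible
Azithromycin 0.25 μg/mL: ≤ 0.25 μg/mL ⇒ susceptible
Piperacillin-tazobactam: 64 μg/mL is ≥ 64 μg/mL ⇒ resistant
Cefuroxime (16 mm) ≥ 15 mm → susceptible
Ampicillin 256 μg/mL: ≥ 16 μg/mL — Resistant
Fosfomycin: 10 mm is ≤ 10 mm ⇒ R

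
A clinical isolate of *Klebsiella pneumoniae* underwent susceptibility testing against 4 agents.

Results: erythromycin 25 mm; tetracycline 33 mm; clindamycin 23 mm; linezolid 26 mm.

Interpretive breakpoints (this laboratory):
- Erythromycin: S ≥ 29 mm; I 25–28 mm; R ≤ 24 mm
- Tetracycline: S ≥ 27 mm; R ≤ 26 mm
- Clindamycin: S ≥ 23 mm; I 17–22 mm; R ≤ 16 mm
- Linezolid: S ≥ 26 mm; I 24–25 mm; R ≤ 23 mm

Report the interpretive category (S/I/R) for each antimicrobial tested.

Erythromycin 25 mm: in 25–28 mm → intermediate
Tetracycline: 33 mm is ≥ 27 mm → Susceptible
Clindamycin: 23 mm is ≥ 23 mm — S
Linezolid (26 mm) ≥ 26 mm — S

I, S, S, S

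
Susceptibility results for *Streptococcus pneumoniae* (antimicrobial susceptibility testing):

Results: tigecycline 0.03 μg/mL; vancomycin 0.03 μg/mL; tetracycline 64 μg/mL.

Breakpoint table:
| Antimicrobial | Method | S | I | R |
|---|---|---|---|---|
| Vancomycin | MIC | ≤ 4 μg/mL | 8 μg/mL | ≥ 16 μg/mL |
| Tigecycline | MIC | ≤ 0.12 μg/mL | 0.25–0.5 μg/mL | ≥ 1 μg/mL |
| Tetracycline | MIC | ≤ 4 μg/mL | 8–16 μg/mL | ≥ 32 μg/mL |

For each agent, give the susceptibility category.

S, S, R

Tigecycline 0.03 μg/mL: ≤ 0.12 μg/mL → susceptible
Vancomycin (0.03 μg/mL) ≤ 4 μg/mL — susceptible
Tetracycline 64 μg/mL: ≥ 32 μg/mL — R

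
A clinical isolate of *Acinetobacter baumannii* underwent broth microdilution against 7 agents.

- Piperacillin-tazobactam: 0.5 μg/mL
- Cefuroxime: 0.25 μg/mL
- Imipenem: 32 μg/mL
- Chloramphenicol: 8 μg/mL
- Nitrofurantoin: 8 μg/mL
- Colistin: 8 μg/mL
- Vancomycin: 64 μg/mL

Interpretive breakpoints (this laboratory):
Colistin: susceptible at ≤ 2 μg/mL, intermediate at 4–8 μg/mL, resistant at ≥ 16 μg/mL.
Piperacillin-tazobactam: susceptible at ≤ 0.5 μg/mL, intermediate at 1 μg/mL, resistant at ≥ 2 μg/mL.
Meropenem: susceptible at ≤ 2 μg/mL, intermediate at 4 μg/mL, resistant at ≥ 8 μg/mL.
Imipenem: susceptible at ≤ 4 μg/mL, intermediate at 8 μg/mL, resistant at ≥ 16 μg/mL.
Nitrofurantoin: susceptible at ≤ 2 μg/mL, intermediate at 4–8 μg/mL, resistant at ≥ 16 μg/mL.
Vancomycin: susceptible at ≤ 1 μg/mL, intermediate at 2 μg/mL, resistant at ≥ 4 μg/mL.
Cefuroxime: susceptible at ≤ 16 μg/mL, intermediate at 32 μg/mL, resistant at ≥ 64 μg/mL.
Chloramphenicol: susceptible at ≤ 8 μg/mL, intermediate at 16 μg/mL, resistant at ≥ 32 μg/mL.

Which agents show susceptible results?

piperacillin-tazobactam, cefuroxime, chloramphenicol

Piperacillin-tazobactam 0.5 μg/mL: ≤ 0.5 μg/mL → susceptible
Cefuroxime: 0.25 μg/mL is ≤ 16 μg/mL ⇒ susceptible
Imipenem (32 μg/mL) ≥ 16 μg/mL — resistant
Chloramphenicol: 8 μg/mL is ≤ 8 μg/mL — susceptible
Nitrofurantoin (8 μg/mL) in 4–8 μg/mL ⇒ intermediate
Colistin: 8 μg/mL is in 4–8 μg/mL → intermediate
Vancomycin 64 μg/mL: ≥ 4 μg/mL — resistant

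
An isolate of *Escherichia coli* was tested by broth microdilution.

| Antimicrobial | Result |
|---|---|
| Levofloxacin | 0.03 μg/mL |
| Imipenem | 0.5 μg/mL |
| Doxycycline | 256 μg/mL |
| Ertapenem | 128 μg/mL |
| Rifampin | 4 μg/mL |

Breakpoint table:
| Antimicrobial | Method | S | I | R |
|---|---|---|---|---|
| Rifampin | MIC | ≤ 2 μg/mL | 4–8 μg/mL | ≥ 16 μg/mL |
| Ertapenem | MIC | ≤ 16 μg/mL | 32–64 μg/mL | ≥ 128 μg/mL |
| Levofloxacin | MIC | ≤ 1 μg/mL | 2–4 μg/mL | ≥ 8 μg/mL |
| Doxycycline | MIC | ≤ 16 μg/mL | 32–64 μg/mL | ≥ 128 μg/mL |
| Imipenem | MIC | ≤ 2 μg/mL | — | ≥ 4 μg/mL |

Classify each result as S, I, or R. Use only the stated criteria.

Levofloxacin (0.03 μg/mL) ≤ 1 μg/mL → S
Imipenem (0.5 μg/mL) ≤ 2 μg/mL ⇒ S
Doxycycline (256 μg/mL) ≥ 128 μg/mL → R
Ertapenem (128 μg/mL) ≥ 128 μg/mL ⇒ resistant
Rifampin 4 μg/mL: in 4–8 μg/mL → I

S, S, R, R, I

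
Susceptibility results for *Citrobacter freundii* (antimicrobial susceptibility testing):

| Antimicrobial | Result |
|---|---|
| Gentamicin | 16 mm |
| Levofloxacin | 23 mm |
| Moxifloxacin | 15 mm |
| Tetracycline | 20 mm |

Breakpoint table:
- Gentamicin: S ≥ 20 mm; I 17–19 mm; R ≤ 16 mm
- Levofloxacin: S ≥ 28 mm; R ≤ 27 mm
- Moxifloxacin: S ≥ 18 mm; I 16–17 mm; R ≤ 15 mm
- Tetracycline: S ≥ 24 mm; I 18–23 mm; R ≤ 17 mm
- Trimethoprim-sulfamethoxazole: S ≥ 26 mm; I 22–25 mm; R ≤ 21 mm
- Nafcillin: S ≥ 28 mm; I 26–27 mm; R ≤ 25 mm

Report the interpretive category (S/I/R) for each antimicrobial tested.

R, R, R, I

Gentamicin 16 mm: ≤ 16 mm — R
Levofloxacin (23 mm) ≤ 27 mm ⇒ Resistant
Moxifloxacin (15 mm) ≤ 15 mm ⇒ resistant
Tetracycline 20 mm: in 18–23 mm ⇒ intermediate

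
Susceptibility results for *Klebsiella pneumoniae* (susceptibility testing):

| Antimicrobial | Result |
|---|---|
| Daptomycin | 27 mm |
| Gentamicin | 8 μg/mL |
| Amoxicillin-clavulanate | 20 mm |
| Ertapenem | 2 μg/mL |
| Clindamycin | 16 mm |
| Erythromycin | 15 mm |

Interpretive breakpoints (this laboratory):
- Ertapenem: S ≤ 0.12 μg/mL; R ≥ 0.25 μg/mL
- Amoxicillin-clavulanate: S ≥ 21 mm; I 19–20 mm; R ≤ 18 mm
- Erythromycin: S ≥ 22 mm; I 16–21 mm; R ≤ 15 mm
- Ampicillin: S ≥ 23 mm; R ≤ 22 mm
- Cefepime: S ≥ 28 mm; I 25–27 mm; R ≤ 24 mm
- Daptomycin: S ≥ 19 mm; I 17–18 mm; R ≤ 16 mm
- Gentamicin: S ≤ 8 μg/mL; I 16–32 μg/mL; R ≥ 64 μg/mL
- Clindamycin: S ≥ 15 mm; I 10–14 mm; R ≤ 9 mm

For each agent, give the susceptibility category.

S, S, I, R, S, R

Daptomycin (27 mm) ≥ 19 mm — S
Gentamicin (8 μg/mL) ≤ 8 μg/mL — Susceptible
Amoxicillin-clavulanate (20 mm) in 19–20 mm ⇒ I
Ertapenem 2 μg/mL: ≥ 0.25 μg/mL → R
Clindamycin 16 mm: ≥ 15 mm ⇒ susceptible
Erythromycin (15 mm) ≤ 15 mm — R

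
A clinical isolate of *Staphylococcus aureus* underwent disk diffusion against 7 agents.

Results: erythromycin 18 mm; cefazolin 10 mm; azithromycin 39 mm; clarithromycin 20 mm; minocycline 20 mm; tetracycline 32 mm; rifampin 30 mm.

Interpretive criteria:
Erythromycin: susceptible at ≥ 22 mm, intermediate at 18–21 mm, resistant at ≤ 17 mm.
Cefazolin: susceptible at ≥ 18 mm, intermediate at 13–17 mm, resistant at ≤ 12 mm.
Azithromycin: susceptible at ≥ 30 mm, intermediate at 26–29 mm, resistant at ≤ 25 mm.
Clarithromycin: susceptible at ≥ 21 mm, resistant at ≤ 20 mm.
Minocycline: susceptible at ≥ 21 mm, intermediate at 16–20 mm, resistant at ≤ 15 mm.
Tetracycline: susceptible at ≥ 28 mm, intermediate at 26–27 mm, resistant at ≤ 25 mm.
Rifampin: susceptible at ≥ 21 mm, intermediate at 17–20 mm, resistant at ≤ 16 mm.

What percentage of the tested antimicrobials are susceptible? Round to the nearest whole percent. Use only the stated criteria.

43%

Erythromycin 18 mm: in 18–21 mm ⇒ intermediate
Cefazolin (10 mm) ≤ 12 mm → Resistant
Azithromycin 39 mm: ≥ 30 mm ⇒ S
Clarithromycin (20 mm) ≤ 20 mm → Resistant
Minocycline: 20 mm is in 16–20 mm — Intermediate
Tetracycline 32 mm: ≥ 28 mm — susceptible
Rifampin: 30 mm is ≥ 21 mm ⇒ Susceptible
Susceptible: 3/7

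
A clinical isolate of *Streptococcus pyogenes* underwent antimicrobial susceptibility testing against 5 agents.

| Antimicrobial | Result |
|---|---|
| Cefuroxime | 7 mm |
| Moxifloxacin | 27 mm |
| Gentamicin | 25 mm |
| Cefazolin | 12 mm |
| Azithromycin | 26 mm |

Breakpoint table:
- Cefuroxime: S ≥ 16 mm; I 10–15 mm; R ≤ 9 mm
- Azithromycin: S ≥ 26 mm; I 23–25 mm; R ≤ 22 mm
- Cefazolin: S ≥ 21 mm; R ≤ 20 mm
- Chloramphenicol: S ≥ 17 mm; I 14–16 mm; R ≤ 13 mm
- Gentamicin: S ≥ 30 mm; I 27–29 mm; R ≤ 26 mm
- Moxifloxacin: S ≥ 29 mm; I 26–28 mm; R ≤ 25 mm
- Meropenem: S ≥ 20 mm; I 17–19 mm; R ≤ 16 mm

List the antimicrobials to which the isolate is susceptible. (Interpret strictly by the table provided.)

azithromycin

Cefuroxime: 7 mm is ≤ 9 mm → resistant
Moxifloxacin 27 mm: in 26–28 mm — I
Gentamicin (25 mm) ≤ 26 mm — Resistant
Cefazolin 12 mm: ≤ 20 mm — R
Azithromycin: 26 mm is ≥ 26 mm ⇒ Susceptible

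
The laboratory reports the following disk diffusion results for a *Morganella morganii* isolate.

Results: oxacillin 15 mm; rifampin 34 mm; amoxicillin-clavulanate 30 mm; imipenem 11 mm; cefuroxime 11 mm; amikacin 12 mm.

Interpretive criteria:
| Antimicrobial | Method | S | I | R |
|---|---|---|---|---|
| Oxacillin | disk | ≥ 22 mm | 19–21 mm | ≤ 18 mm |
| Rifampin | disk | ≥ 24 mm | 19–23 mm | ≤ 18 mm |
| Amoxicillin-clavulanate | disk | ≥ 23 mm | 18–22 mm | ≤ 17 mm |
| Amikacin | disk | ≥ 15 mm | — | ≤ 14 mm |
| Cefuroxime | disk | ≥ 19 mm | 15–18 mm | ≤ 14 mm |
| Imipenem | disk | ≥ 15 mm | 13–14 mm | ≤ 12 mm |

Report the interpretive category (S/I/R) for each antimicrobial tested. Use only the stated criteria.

Oxacillin 15 mm: ≤ 18 mm ⇒ resistant
Rifampin (34 mm) ≥ 24 mm ⇒ S
Amoxicillin-clavulanate (30 mm) ≥ 23 mm → susceptible
Imipenem (11 mm) ≤ 12 mm — Resistant
Cefuroxime 11 mm: ≤ 14 mm — R
Amikacin (12 mm) ≤ 14 mm ⇒ Resistant

R, S, S, R, R, R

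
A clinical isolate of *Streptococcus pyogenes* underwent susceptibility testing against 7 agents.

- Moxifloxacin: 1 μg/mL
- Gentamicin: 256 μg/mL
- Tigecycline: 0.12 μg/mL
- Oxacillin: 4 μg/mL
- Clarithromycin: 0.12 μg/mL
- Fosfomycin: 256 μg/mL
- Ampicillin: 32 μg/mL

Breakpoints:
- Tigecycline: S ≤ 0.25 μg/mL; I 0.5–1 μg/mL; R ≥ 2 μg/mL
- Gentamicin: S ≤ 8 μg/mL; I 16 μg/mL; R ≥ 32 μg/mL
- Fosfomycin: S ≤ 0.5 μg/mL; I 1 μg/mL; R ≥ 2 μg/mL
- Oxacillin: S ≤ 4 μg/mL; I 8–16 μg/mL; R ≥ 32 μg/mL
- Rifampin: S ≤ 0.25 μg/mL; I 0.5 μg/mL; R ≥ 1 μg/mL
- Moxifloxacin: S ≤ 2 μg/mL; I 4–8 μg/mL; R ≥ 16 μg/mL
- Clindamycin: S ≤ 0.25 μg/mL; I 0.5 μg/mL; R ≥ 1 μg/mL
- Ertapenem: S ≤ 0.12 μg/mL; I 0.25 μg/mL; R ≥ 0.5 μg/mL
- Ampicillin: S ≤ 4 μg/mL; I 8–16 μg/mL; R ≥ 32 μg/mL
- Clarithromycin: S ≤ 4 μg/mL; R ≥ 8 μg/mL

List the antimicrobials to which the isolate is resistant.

Moxifloxacin: 1 μg/mL is ≤ 2 μg/mL — S
Gentamicin: 256 μg/mL is ≥ 32 μg/mL → resistant
Tigecycline 0.12 μg/mL: ≤ 0.25 μg/mL ⇒ susceptible
Oxacillin: 4 μg/mL is ≤ 4 μg/mL ⇒ Susceptible
Clarithromycin: 0.12 μg/mL is ≤ 4 μg/mL → susceptible
Fosfomycin 256 μg/mL: ≥ 2 μg/mL ⇒ resistant
Ampicillin: 32 μg/mL is ≥ 32 μg/mL → Resistant

gentamicin, fosfomycin, ampicillin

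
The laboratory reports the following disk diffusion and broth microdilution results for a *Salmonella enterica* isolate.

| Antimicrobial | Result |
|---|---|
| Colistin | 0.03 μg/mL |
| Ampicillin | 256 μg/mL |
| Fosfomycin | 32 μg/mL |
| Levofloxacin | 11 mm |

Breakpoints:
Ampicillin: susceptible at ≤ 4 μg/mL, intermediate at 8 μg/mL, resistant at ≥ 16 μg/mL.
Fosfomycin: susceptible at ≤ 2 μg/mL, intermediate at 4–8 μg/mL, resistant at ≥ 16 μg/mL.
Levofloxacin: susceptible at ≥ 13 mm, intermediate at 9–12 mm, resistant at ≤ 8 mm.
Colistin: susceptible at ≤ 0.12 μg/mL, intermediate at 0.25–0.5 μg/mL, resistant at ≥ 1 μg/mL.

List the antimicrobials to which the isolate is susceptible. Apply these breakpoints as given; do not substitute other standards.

Colistin: 0.03 μg/mL is ≤ 0.12 μg/mL — S
Ampicillin: 256 μg/mL is ≥ 16 μg/mL ⇒ Resistant
Fosfomycin: 32 μg/mL is ≥ 16 μg/mL ⇒ Resistant
Levofloxacin 11 mm: in 9–12 mm ⇒ intermediate

colistin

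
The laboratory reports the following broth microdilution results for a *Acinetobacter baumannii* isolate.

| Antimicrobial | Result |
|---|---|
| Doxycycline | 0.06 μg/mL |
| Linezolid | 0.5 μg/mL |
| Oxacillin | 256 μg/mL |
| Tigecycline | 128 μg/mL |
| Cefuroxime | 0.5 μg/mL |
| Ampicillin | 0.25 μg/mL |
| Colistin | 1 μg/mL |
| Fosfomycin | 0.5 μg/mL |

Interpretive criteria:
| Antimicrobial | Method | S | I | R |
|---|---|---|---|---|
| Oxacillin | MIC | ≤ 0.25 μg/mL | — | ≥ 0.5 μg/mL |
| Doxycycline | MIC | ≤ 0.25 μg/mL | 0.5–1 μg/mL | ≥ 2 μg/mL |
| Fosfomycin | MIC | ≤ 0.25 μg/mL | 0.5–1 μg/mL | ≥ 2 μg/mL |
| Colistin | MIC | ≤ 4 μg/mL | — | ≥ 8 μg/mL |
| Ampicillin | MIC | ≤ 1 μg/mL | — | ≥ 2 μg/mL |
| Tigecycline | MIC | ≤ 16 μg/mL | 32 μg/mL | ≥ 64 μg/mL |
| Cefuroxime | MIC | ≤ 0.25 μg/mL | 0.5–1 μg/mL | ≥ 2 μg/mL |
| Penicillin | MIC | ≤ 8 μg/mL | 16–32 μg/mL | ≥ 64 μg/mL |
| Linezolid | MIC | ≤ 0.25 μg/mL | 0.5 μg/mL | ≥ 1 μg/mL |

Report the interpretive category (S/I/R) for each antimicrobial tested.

Doxycycline (0.06 μg/mL) ≤ 0.25 μg/mL → Susceptible
Linezolid (0.5 μg/mL) = 0.5 μg/mL — I
Oxacillin (256 μg/mL) ≥ 0.5 μg/mL → resistant
Tigecycline 128 μg/mL: ≥ 64 μg/mL — R
Cefuroxime 0.5 μg/mL: in 0.5–1 μg/mL — intermediate
Ampicillin (0.25 μg/mL) ≤ 1 μg/mL — S
Colistin 1 μg/mL: ≤ 4 μg/mL — susceptible
Fosfomycin: 0.5 μg/mL is in 0.5–1 μg/mL — I

S, I, R, R, I, S, S, I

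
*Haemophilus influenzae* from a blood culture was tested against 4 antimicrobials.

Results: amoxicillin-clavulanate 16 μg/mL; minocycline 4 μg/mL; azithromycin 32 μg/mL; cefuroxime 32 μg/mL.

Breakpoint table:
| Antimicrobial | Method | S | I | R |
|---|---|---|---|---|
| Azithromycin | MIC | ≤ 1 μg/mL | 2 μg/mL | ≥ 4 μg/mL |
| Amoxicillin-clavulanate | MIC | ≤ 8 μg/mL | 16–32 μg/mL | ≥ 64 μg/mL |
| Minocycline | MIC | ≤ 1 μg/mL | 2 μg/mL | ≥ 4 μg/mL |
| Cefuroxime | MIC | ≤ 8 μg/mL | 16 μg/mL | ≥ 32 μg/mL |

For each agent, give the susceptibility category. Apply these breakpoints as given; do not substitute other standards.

Amoxicillin-clavulanate 16 μg/mL: in 16–32 μg/mL → intermediate
Minocycline 4 μg/mL: ≥ 4 μg/mL ⇒ Resistant
Azithromycin (32 μg/mL) ≥ 4 μg/mL ⇒ resistant
Cefuroxime 32 μg/mL: ≥ 32 μg/mL — Resistant

I, R, R, R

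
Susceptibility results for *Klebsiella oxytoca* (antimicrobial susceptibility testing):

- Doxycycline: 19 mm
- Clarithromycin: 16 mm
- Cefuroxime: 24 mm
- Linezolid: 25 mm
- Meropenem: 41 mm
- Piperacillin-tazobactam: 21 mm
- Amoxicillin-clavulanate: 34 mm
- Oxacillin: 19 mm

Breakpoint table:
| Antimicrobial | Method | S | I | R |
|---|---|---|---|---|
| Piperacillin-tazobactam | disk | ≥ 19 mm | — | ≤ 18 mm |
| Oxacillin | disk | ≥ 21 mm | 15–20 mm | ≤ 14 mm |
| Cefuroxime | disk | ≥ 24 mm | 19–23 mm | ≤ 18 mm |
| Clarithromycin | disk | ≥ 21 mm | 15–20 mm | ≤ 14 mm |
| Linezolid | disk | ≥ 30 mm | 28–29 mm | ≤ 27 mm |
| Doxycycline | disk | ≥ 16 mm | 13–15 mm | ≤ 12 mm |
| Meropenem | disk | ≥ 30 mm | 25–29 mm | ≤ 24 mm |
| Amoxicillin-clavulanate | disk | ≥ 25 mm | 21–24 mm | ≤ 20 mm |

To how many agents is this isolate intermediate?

Doxycycline (19 mm) ≥ 16 mm ⇒ Susceptible
Clarithromycin: 16 mm is in 15–20 mm → intermediate
Cefuroxime: 24 mm is ≥ 24 mm — susceptible
Linezolid (25 mm) ≤ 27 mm → R
Meropenem 41 mm: ≥ 30 mm — S
Piperacillin-tazobactam 21 mm: ≥ 19 mm → Susceptible
Amoxicillin-clavulanate 34 mm: ≥ 25 mm ⇒ susceptible
Oxacillin 19 mm: in 15–20 mm ⇒ Intermediate
Intermediate: 2

2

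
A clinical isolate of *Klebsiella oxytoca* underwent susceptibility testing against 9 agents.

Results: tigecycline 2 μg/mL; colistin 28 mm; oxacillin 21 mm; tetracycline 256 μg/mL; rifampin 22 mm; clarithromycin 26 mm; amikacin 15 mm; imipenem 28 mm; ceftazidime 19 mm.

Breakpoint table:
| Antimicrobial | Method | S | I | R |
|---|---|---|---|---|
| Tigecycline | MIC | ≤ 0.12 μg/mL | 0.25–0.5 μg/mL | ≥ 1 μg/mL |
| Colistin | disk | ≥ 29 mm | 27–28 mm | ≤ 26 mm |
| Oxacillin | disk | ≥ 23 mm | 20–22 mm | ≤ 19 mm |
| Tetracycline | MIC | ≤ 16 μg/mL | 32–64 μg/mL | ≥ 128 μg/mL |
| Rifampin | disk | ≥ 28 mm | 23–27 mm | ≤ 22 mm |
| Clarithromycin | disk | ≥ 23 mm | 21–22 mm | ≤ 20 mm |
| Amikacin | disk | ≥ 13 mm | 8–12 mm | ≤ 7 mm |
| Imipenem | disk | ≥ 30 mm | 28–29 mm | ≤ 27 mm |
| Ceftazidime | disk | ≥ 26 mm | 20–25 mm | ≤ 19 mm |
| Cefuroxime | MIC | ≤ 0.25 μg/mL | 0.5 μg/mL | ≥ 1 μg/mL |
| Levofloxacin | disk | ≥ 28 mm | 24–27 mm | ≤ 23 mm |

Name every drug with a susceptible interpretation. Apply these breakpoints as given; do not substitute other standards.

Tigecycline: 2 μg/mL is ≥ 1 μg/mL → Resistant
Colistin: 28 mm is in 27–28 mm — Intermediate
Oxacillin (21 mm) in 20–22 mm → Intermediate
Tetracycline 256 μg/mL: ≥ 128 μg/mL ⇒ Resistant
Rifampin (22 mm) ≤ 22 mm → Resistant
Clarithromycin 26 mm: ≥ 23 mm — Susceptible
Amikacin: 15 mm is ≥ 13 mm ⇒ Susceptible
Imipenem (28 mm) in 28–29 mm — Intermediate
Ceftazidime: 19 mm is ≤ 19 mm — resistant

clarithromycin, amikacin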